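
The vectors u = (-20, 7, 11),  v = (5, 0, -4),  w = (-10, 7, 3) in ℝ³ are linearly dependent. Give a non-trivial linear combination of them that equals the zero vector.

u + 2v - w = 0

Row-reduce the matrix with u, v, w as columns; the null space gives the coefficients.
One solution (up to scaling) is (1, 2, -1).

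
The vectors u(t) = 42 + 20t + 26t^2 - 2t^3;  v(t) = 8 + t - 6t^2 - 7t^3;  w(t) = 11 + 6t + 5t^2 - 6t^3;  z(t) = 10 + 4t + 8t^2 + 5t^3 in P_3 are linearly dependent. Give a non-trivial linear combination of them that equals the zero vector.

Pass to coordinate vectors relative to the basis {1, t, …, t^3}.
Set up α₁u + … + α₄z = 0 and solve the homogeneous system.
The free variable yields coefficients (1, 0, -2, -2) (any nonzero multiple also works).

u - 2w - 2z = 0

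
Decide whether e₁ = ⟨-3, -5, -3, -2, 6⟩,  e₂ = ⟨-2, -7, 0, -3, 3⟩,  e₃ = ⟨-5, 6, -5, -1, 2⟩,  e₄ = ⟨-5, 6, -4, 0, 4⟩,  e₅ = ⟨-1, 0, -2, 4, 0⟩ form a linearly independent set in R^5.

The matrix [e₁|e₂|e₃|e₄|e₅] has determinant -1512.
A nonzero determinant means the columns are linearly independent.

linearly independent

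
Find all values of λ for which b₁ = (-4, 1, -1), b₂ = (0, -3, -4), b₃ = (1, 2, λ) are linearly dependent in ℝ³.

Place the vectors as rows of a 3×3 matrix; dependence ⇔ determinant zero.
Expanding, det = 12*λ - 39.
Solving 12*λ - 39 = 0 yields λ = 13/4.

λ = 13/4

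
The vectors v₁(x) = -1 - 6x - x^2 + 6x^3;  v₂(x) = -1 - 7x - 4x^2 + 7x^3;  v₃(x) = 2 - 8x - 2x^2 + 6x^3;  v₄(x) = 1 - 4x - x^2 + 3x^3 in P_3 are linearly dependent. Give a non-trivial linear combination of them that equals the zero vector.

v₃ - 2v₄ = 0

Pass to coordinate vectors relative to the basis {1, x, …, x^3}.
Set up α₁v₁ + … + α₄v₄ = 0 and solve the homogeneous system.
The free variable yields coefficients (0, 0, 1, -2) (any nonzero multiple also works).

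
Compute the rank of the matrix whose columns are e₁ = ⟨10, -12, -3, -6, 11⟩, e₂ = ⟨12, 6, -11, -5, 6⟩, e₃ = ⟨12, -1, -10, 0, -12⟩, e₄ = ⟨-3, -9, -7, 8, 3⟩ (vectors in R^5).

4

Apply Gaussian elimination to the matrix whose rows are e₁, e₂, e₃, e₄.
The echelon form has 4 nonzero rows, so the rank is 4.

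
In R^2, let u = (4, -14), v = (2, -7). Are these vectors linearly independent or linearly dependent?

Form the 2×2 matrix with these as columns; its determinant is 0.
A zero determinant means the columns are linearly dependent.
Indeed u - 2v = 0.

linearly dependent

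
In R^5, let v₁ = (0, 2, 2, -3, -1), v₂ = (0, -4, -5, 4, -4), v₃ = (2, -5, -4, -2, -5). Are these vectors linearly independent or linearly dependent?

Row-reduce the matrix whose columns are v₁, v₂, v₃.
The reduction yields 3 nonzero rows, so the rank is 3.
Since rank = 3 (the number of vectors), the set is linearly independent.

linearly independent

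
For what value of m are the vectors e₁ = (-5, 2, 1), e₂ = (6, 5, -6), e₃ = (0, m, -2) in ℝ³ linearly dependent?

m = 37/12

Dependence holds iff the 3×3 matrix [e₁ e₂ e₃] is singular.
Expanding, det = 74 - 24*m.
Setting this to zero gives m = 37/12.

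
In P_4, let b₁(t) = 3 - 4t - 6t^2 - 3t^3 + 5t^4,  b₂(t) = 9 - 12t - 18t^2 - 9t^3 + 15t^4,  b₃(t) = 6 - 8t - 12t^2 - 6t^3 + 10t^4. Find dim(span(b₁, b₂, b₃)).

dim = 1

Represent each element by its coordinate vector in ℝ⁵.
Put the 5×3 matrix [b₁|b₂|b₃] into echelon form.
Exactly 1 pivot survives; hence the rank is 1.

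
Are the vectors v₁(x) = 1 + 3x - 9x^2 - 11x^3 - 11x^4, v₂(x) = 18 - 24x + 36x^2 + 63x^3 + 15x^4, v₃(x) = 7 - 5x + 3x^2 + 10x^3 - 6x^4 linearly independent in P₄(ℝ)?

Write each element as a coordinate vector in ℝ⁵ using {1, x, …, x^4}.
Row-reduce the matrix whose columns are v₁, v₂, v₃.
The reduction yields 2 nonzero rows, so the rank is 2.
Since rank 2 < 3, the set is linearly dependent.

linearly dependent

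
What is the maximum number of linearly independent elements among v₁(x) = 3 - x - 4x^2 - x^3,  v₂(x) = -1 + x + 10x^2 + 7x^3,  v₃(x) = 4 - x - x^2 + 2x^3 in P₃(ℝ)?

Pass to coordinate vectors with respect to the basis {1, x, …, x^3}.
Form the matrix with v₁, v₂, v₃ as columns and reduce.
There are 2 pivot columns, so rank = 2.

2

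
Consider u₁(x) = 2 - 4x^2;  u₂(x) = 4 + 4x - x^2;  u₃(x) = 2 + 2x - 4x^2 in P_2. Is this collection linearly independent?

Write each element as a coordinate vector in ℝ³ using {1, x, x^2}.
Place the vectors as rows of a 3×3 matrix and reduce to echelon form.
The reduction yields 3 nonzero rows, so the rank is 3.
Since rank = 3 (the number of vectors), the set is linearly independent.

linearly independent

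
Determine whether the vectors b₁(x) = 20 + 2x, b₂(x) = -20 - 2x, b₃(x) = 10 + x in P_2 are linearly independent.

Take coordinates with respect to the standard basis {1, x, x²}.
Form the 3×3 matrix with these as columns; its determinant is 0.
A zero determinant means the columns are linearly dependent.
Indeed b₁ + b₂ = 0.

linearly dependent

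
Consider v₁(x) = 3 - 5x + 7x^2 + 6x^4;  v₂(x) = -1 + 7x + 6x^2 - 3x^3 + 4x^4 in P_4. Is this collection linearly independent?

linearly independent

Take coordinates with respect to the standard basis {1, x, …, x^4}.
Place the vectors as rows of a 2×5 matrix and reduce to echelon form.
The reduction yields 2 nonzero rows, so the rank is 2.
Since rank = 2 (the number of vectors), the set is linearly independent.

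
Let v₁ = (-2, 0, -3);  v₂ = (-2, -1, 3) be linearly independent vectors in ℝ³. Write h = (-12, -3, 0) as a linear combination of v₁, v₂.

h = 3v₁ + 3v₂

Since v₁, v₂ are independent, the coefficients expressing h are uniquely determined by a linear system.
Back-substitution yields (α₁, α₂) = (3, 3).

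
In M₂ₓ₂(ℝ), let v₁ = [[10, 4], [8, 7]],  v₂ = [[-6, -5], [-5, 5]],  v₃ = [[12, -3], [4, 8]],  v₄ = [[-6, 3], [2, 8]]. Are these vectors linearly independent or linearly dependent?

linearly independent

Take coordinates with respect to the standard basis {E₁₁, E₁₂, E₂₁, E₂₂}.
The matrix [v₁|v₂|v₃|v₄] has determinant -578.
A nonzero determinant means the columns are linearly independent.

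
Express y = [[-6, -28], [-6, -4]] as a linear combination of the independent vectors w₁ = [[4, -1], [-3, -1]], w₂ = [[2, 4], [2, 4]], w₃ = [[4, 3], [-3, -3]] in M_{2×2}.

y = 4w₁ - 3w₂ - 4w₃

Identify each element with its coordinate vector in ℝ⁴ via {E₁₁, E₁₂, E₂₁, E₂₂}.
Set up the augmented matrix [w₁ | w₂ | w₃ | y] and row-reduce.
Back-substitution yields (c₁, c₂, c₃) = (4, -3, -4).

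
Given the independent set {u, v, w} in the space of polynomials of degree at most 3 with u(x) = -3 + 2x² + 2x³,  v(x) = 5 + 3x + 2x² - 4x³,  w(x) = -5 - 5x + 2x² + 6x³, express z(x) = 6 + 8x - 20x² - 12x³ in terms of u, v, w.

Take coordinate vectors relative to {1, x, …, x³}.
Solve the system with u, v, w as columns and z as the right-hand side.
The system has the unique solution (c₁, c₂, c₃) = (-2, -4, -4).

z = -2u - 4v - 4w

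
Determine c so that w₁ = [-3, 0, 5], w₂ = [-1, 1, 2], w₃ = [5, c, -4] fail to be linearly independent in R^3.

c = 13

The set is linearly dependent precisely when det[w₁; w₂; w₃] = 0.
Expanding, det = c - 13.
Solving c - 13 = 0 yields c = 13.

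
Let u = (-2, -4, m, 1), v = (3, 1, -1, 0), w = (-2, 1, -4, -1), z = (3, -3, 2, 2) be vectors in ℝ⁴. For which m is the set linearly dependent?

Place the vectors as rows of a 4×4 matrix; dependence ⇔ determinant zero.
Cofactor expansion gives det = -2*m - 21.
This vanishes exactly when m = -21/2.

m = -21/2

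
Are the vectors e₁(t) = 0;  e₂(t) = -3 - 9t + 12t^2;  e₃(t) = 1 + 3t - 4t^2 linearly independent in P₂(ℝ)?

linearly dependent

Take coordinates with respect to the standard basis {1, t, t^2}.
One of the vectors is the zero vector, so the set is linearly dependent.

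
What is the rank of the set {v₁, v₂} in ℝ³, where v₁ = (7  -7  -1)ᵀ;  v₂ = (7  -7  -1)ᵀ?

1

Put the 3×2 matrix [v₁|v₂] into echelon form.
The echelon form has 1 nonzero row, so the rank is 1.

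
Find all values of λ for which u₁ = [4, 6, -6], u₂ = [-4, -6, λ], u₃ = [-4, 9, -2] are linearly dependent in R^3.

λ = 6

The vectors are dependent exactly when the determinant of the matrix with rows u₁, u₂, u₃ vanishes.
Expanding, det = 360 - 60*λ.
Setting this to zero gives λ = 6.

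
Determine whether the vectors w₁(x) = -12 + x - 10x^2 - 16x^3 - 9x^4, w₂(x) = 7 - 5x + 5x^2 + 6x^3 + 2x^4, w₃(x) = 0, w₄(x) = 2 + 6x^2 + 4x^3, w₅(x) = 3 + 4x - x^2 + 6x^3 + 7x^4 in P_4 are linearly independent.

linearly dependent

Take coordinates with respect to the standard basis {1, x, …, x^4}.
One of the vectors is the zero vector, so the set is linearly dependent.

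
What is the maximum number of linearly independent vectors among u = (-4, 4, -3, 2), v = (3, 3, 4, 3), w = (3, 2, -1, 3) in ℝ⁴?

Form the matrix with u, v, w as columns and reduce.
Reduction leaves 3 leading entries, giving rank 3.

3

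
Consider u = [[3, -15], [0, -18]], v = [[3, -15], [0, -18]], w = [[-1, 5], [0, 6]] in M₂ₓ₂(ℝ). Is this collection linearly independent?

Take coordinates with respect to the standard basis {E₁₁, E₁₂, E₂₁, E₂₂}.
Row-reduce the matrix whose columns are u, v, w.
The reduction yields 1 nonzero row, so the rank is 1.
Since rank 1 < 3, the set is linearly dependent.

linearly dependent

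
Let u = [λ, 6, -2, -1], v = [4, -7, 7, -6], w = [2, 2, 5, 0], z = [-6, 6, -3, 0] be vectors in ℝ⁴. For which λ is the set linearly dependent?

λ = -56/9

The vectors are dependent exactly when the determinant of the matrix with rows u, v, w, z vanishes.
Cofactor expansion gives det = 216*λ + 1344.
Solving 216*λ + 1344 = 0 yields λ = -56/9.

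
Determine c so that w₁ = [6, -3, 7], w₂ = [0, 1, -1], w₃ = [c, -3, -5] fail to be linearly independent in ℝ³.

c = -12

The vectors are dependent exactly when the determinant of the matrix with rows w₁, w₂, w₃ vanishes.
The determinant works out to -4*c - 48.
Solving -4*c - 48 = 0 yields c = -12.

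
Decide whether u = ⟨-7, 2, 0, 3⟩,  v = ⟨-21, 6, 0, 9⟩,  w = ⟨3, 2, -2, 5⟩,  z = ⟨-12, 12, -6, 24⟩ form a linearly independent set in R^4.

Form the 4×4 matrix with these as columns; its determinant is 0.
A zero determinant means the columns are linearly dependent.

linearly dependent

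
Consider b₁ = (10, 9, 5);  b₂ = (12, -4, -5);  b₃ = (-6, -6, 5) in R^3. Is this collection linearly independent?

linearly independent

The matrix [b₁|b₂|b₃] has determinant -1250.
A nonzero determinant means the columns are linearly independent.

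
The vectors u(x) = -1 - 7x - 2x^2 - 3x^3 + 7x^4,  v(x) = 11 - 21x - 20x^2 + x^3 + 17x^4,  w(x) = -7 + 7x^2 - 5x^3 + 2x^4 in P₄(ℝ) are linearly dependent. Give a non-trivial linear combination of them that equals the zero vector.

3u - v - 2w = 0

Write each element as a vector in ℝ⁵ using {1, x, …, x^4}.
Set up α₁u + … + α₃w = 0 and solve the homogeneous system.
A generator of the null space is (3, -1, -2).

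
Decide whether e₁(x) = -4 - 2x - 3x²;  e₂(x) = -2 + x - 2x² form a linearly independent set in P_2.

linearly independent

Take coordinates with respect to the standard basis {1, x, x²}.
Row-reduce the matrix whose columns are e₁, e₂.
The reduction yields 2 nonzero rows, so the rank is 2.
Since rank = 2 (the number of vectors), the set is linearly independent.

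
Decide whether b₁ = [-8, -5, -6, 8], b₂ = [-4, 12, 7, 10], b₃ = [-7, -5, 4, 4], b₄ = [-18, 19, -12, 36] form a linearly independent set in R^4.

Row-reduce the matrix whose columns are b₁, b₂, b₃, b₄.
The reduction yields 3 nonzero rows, so the rank is 3.
Since rank 3 < 4, the set is linearly dependent.

linearly dependent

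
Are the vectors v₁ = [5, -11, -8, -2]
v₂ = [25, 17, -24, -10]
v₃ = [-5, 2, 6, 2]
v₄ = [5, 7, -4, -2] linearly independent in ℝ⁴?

Place the vectors as rows of a 4×4 matrix and reduce to echelon form.
The reduction yields 2 nonzero rows, so the rank is 2.
Since rank 2 < 4, the set is linearly dependent.
Indeed 3v₁ + v₂ + 8v₃ = 0.

linearly dependent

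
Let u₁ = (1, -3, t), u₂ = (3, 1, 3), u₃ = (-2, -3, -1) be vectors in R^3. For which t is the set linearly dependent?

The set is linearly dependent precisely when det[u₁; u₂; u₃] = 0.
Cofactor expansion gives det = 17 - 7*t.
Setting this to zero gives t = 17/7.

t = 17/7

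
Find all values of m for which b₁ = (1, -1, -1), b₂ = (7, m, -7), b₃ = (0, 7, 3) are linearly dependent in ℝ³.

Dependence holds iff the 3×3 matrix [b₁ b₂ b₃] is singular.
Cofactor expansion gives det = 3*m + 21.
This vanishes exactly when m = -7.

m = -7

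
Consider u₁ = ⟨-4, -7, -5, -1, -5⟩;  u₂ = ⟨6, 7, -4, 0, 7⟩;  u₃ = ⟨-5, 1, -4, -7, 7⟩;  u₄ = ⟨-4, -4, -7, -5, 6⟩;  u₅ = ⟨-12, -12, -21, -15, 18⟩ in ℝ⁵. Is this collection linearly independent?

One vector is a scalar multiple of another, so the set is dependent.

linearly dependent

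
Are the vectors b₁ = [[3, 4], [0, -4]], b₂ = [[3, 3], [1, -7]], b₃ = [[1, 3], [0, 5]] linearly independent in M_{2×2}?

linearly independent

Write each element as a coordinate vector in ℝ⁴ using {E₁₁, E₁₂, E₂₁, E₂₂}.
Row-reduce the matrix whose columns are b₁, b₂, b₃.
The reduction yields 3 nonzero rows, so the rank is 3.
Since rank = 3 (the number of vectors), the set is linearly independent.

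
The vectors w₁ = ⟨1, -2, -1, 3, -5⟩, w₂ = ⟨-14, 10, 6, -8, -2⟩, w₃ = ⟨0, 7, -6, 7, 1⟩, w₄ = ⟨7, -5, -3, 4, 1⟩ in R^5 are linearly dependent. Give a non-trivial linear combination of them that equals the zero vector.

Row-reduce the matrix with w₁, w₂, w₃, w₄ as columns; the null space gives the coefficients.
One solution (up to scaling) is (0, 1, 0, 2).

w₂ + 2w₄ = 0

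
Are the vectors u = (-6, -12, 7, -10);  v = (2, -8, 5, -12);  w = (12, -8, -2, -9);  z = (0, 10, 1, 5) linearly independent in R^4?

The matrix [u|v|w|z] has determinant -1856.
A nonzero determinant means the columns are linearly independent.

linearly independent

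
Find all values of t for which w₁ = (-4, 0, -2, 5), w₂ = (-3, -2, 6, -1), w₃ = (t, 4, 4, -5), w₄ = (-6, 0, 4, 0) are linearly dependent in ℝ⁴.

t = -41/5

The set is linearly dependent precisely when det[w₁; w₂; w₃; w₄] = 0.
Expanding, det = -40*t - 328.
Setting this to zero gives t = -41/5.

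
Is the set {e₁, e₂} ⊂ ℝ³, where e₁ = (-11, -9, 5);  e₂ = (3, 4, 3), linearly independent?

linearly independent

Place the vectors as rows of a 2×3 matrix and reduce to echelon form.
The reduction yields 2 nonzero rows, so the rank is 2.
Since rank = 2 (the number of vectors), the set is linearly independent.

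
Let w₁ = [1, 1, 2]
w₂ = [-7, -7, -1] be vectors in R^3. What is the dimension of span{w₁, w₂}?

2

Apply Gaussian elimination to the matrix whose rows are w₁, w₂.
The echelon form has 2 nonzero rows, so the rank is 2.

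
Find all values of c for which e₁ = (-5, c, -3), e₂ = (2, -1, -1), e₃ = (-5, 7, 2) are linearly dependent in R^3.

The set is linearly dependent precisely when det[e₁; e₂; e₃] = 0.
The determinant works out to c - 52.
This vanishes exactly when c = 52.

c = 52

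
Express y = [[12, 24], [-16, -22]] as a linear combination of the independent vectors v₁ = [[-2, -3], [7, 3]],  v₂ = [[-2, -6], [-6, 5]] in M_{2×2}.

y = -4v₁ - 2v₂

Take coordinate vectors relative to {E₁₁, E₁₂, E₂₁, E₂₂}.
Since v₁, v₂ are independent, the coefficients expressing y are uniquely determined by a linear system.
Back-substitution yields (α₁, α₂) = (-4, -2).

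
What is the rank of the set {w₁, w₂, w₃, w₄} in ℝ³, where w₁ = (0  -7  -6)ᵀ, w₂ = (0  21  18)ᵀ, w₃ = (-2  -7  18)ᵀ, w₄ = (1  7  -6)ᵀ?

2

Form the matrix with w₁, w₂, w₃, w₄ as columns and reduce.
There are 2 pivot columns, so rank = 2.
(With 4 elements in a 3-dimensional space the rank is at most 3.)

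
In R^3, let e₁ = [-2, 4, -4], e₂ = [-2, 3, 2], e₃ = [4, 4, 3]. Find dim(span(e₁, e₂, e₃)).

Apply Gaussian elimination to the matrix whose rows are e₁, e₂, e₃.
Reduction leaves 3 leading entries, giving rank 3.

dim = 3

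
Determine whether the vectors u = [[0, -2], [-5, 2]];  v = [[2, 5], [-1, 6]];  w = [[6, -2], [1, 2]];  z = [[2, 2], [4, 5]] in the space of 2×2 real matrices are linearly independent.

linearly independent

Take coordinates with respect to the standard basis {E₁₁, E₁₂, E₂₁, E₂₂}.
Form the 4×4 matrix with these as columns; its determinant is 906.
A nonzero determinant means the columns are linearly independent.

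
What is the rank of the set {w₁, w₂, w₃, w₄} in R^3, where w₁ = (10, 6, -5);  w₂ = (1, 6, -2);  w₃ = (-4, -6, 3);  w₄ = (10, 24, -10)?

Apply Gaussian elimination to the matrix whose rows are w₁, w₂, w₃, w₄.
Reduction leaves 2 leading entries, giving rank 2.
(With 4 elements in a 3-dimensional space the rank is at most 3.)

2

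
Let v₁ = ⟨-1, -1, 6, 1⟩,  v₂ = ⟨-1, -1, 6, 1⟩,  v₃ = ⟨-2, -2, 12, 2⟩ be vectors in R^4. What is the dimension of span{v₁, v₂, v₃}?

Put the 4×3 matrix [v₁|v₂|v₃] into echelon form.
Exactly 1 pivot survives; hence the rank is 1.

dim = 1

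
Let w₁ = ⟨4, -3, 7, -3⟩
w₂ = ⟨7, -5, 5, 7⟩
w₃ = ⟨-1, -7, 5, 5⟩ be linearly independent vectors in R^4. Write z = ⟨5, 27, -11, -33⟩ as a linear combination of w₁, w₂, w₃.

Solve the system with w₁, w₂, w₃ as columns and z as the right-hand side.
Row-reducing the augmented matrix gives the unique coefficients (c₁, c₂, c₃) = (2, -1, -4).

z = 2w₁ - w₂ - 4w₃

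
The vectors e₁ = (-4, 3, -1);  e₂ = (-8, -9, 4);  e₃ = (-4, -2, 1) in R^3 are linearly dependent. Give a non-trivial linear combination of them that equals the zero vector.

Write the vectors as columns of a matrix and find a nonzero vector in its null space.
A generator of the null space is (1, 1, -3).

e₁ + e₂ - 3e₃ = 0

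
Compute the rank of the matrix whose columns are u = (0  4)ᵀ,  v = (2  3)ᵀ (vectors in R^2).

rank 2

Row-reduce the 2×2 matrix with these as rows.
Exactly 2 pivots survive; hence the rank is 2.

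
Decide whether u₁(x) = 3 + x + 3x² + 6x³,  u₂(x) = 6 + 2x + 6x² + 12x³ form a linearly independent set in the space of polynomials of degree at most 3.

Take coordinates with respect to the standard basis {1, x, …, x³}.
One vector is a scalar multiple of another, so the set is dependent.

linearly dependent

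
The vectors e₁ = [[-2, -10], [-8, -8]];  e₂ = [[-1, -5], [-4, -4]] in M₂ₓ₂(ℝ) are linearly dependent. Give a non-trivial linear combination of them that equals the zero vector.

Take coordinates with respect to {E₁₁, E₁₂, E₂₁, E₂₂}.
Write the vectors as columns of a matrix and find a nonzero vector in its null space.
The free variable yields coefficients (1, -2) (any nonzero multiple also works).

e₁ - 2e₂ = 0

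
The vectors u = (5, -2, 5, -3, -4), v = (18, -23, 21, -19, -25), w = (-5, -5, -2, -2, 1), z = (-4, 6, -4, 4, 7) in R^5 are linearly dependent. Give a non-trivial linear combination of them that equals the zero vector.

3u - v + w - 2z = 0

Solve the homogeneous system with u, v, w, z as columns by row-reducing the coefficient matrix.
One solution (up to scaling) is (3, -1, 1, -2).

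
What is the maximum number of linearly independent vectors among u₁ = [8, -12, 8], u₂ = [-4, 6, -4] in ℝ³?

1

Apply Gaussian elimination to the matrix whose rows are u₁, u₂.
There is 1 pivot column, so rank = 1.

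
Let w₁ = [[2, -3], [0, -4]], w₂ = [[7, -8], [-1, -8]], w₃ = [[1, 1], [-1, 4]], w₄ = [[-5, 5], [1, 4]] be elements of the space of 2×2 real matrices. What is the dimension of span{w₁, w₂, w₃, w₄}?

Use coordinates relative to {E₁₁, E₁₂, E₂₁, E₂₂}.
Row-reduce the 4×4 matrix with these as rows.
There are 2 pivot columns, so rank = 2.

2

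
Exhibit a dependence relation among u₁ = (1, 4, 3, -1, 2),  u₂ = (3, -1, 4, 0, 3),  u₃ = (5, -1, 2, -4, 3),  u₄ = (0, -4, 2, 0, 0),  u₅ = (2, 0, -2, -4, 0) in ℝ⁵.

u₂ - u₃ + u₅ = 0

Row-reduce the matrix with u₁, u₂, u₃, u₄, u₅ as columns; the null space gives the coefficients.
One solution (up to scaling) is (0, 1, -1, 0, 1).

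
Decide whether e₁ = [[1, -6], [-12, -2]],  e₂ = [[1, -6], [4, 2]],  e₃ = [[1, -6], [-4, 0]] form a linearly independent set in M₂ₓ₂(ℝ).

linearly dependent

Write each element as a coordinate vector in ℝ⁴ using {E₁₁, E₁₂, E₂₁, E₂₂}.
Place the vectors as rows of a 3×4 matrix and reduce to echelon form.
The reduction yields 2 nonzero rows, so the rank is 2.
Since rank 2 < 3, the set is linearly dependent.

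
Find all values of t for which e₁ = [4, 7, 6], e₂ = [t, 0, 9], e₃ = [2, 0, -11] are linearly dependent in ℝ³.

The set is linearly dependent precisely when det[e₁; e₂; e₃] = 0.
The determinant works out to 77*t + 126.
Solving 77*t + 126 = 0 yields t = -18/11.

t = -18/11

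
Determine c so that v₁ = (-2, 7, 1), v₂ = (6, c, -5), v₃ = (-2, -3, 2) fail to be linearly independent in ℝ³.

The vectors are dependent exactly when the determinant of the matrix with rows v₁, v₂, v₃ vanishes.
Expanding, det = -2*c - 2.
This vanishes exactly when c = -1.

c = -1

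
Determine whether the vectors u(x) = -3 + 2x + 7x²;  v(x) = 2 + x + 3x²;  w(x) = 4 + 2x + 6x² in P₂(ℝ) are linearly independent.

linearly dependent

Write each element as a coordinate vector in ℝ³ using {1, x, x²}.
Form the 3×3 matrix with these as columns; its determinant is 0.
A zero determinant means the columns are linearly dependent.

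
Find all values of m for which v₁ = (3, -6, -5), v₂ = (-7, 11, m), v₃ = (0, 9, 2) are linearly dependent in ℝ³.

Place the vectors as rows of a 3×3 matrix; dependence ⇔ determinant zero.
Cofactor expansion gives det = 297 - 27*m.
Solving 297 - 27*m = 0 yields m = 11.

m = 11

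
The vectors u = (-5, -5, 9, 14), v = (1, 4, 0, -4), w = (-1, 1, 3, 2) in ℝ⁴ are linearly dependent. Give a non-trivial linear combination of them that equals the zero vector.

u + 2v - 3w = 0

Row-reduce the matrix with u, v, w as columns; the null space gives the coefficients.
The free variable yields coefficients (1, 2, -3) (any nonzero multiple also works).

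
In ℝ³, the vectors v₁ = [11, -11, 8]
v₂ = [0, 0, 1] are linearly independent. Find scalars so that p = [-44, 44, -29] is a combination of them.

Write p = α₁v₁ + α₂v₂ and equate components.
Back-substitution yields (α₁, α₂) = (-4, 3).

p = -4v₁ + 3v₂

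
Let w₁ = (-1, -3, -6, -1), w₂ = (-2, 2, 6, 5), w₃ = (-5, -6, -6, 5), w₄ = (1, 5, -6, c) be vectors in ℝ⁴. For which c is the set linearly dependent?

Place the vectors as rows of a 4×4 matrix; dependence ⇔ determinant zero.
Expanding, det = -30*c - 198.
This vanishes exactly when c = -33/5.

c = -33/5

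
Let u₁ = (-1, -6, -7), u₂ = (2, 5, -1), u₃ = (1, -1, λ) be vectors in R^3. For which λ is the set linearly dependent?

The vectors are dependent exactly when the determinant of the matrix with rows u₁, u₂, u₃ vanishes.
The determinant works out to 7*λ + 56.
This vanishes exactly when λ = -8.

λ = -8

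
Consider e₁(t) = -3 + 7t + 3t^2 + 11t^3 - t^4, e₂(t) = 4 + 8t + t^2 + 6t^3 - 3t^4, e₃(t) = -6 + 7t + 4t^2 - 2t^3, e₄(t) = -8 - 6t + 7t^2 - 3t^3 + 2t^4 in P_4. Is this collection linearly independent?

linearly independent

Write each element as a coordinate vector in ℝ⁵ using {1, t, …, t^4}.
Row-reduce the matrix whose columns are e₁, e₂, e₃, e₄.
The reduction yields 4 nonzero rows, so the rank is 4.
Since rank = 4 (the number of vectors), the set is linearly independent.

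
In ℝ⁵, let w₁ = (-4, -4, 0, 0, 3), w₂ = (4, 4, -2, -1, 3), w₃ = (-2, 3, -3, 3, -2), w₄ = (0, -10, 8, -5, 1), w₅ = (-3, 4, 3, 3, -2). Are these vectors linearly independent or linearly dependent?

Row-reduce the matrix whose columns are w₁, w₂, w₃, w₄, w₅.
The reduction yields 4 nonzero rows, so the rank is 4.
Since rank 4 < 5, the set is linearly dependent.
Indeed w₂ + 2w₃ + w₄ = 0.

linearly dependent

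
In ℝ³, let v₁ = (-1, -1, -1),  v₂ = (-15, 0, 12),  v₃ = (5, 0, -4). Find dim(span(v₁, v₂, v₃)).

2

Row-reduce the 3×3 matrix with these as rows.
Reduction leaves 2 leading entries, giving rank 2.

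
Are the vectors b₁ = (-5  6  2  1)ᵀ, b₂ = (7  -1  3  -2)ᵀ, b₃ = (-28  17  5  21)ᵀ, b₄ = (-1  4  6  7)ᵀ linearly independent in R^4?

linearly dependent

Row-reduce the matrix whose columns are b₁, b₂, b₃, b₄.
The reduction yields 3 nonzero rows, so the rank is 3.
Since rank 3 < 4, the set is linearly dependent.
Indeed b₁ - 3b₂ - b₃ + 2b₄ = 0.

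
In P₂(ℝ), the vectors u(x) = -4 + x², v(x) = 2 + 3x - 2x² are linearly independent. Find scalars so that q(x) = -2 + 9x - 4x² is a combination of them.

Take coordinate vectors relative to {1, x, x²}.
Write q = α₁u + α₂v and equate components.
The system has the unique solution (α₁, α₂) = (2, 3).

q = 2u + 3v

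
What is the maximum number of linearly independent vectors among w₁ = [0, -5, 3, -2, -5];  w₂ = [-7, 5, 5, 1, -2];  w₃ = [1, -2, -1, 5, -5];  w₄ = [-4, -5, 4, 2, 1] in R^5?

Put the 5×4 matrix [w₁|w₂|w₃|w₄] into echelon form.
There are 4 pivot columns, so rank = 4.

4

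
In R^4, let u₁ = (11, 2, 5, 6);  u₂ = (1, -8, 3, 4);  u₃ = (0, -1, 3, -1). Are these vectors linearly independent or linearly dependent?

linearly independent

Place the vectors as rows of a 3×4 matrix and reduce to echelon form.
The reduction yields 3 nonzero rows, so the rank is 3.
Since rank = 3 (the number of vectors), the set is linearly independent.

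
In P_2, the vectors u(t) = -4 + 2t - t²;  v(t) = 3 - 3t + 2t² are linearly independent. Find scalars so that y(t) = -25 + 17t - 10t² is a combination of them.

y = 4u - 3v

Work in coordinates with respect to the standard basis {1, t, t²}.
Set up the augmented matrix [u | v | y] and row-reduce.
The system has the unique solution (a₁, a₂) = (4, -3).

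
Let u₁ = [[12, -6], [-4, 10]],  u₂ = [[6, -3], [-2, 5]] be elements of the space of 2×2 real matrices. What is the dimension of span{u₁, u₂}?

dim = 1

Pass to coordinate vectors with respect to the basis {E₁₁, E₁₂, E₂₁, E₂₂}.
Put the 4×2 matrix [u₁|u₂] into echelon form.
Exactly 1 pivot survives; hence the rank is 1.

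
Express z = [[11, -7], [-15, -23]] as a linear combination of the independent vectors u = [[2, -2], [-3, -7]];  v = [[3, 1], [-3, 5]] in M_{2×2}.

z = 4u + v

Identify each element with its coordinate vector in ℝ⁴ via {E₁₁, E₁₂, E₂₁, E₂₂}.
Set up the augmented matrix [u | v | z] and row-reduce.
Row-reducing the augmented matrix gives the unique coefficients (a₁, a₂) = (4, 1).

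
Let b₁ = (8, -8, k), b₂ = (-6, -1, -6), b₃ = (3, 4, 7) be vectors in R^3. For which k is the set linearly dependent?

k = -8/3

The set is linearly dependent precisely when det[b₁; b₂; b₃] = 0.
The determinant works out to -21*k - 56.
Solving -21*k - 56 = 0 yields k = -8/3.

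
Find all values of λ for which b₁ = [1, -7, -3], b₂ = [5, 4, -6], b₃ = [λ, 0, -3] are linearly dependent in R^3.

λ = 13/6

Dependence holds iff the 3×3 matrix [b₁ b₂ b₃] is singular.
Cofactor expansion gives det = 54*λ - 117.
Solving 54*λ - 117 = 0 yields λ = 13/6.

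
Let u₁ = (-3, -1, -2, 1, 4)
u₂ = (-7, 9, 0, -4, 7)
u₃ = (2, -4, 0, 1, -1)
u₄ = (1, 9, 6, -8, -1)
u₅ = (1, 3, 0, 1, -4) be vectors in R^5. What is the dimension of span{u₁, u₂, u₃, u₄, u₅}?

Row-reduce the 5×5 matrix with these as rows.
Reduction leaves 3 leading entries, giving rank 3.

dim = 3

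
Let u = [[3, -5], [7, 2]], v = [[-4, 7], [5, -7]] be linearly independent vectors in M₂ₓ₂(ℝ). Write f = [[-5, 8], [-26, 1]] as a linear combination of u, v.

f = -3u - v

Work in coordinates with respect to the standard basis {E₁₁, E₁₂, E₂₁, E₂₂}.
Since u, v are independent, the coefficients expressing f are uniquely determined by a linear system.
Row-reducing the augmented matrix gives the unique coefficients (α₁, α₂) = (-3, -1).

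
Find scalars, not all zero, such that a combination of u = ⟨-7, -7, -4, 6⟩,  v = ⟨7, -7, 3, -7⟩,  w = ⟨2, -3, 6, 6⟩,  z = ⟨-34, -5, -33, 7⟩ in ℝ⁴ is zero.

Write the vectors as columns of a matrix and find a nonzero vector in its null space.
A generator of the null space is (3, -1, -3, -1).

3u - v - 3w - z = 0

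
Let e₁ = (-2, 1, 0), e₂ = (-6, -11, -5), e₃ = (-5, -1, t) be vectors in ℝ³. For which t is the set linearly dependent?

Place the vectors as rows of a 3×3 matrix; dependence ⇔ determinant zero.
The determinant works out to 28*t + 35.
This vanishes exactly when t = -5/4.

t = -5/4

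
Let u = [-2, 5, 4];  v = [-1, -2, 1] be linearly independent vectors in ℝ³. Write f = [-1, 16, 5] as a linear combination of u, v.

Solve the system with u, v as columns and f as the right-hand side.
Back-substitution yields (c₁, c₂) = (2, -3).

f = 2u - 3v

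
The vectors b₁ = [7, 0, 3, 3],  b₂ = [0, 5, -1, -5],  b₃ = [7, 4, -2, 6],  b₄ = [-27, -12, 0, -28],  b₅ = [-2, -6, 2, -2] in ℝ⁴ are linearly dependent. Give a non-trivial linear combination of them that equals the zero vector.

2b₁ - 2b₂ + b₃ + b₄ - 3b₅ = 0

Solve the homogeneous system with b₁, b₂, b₃, b₄, b₅ as columns by row-reducing the coefficient matrix.
One solution (up to scaling) is (2, -2, 1, 1, -3).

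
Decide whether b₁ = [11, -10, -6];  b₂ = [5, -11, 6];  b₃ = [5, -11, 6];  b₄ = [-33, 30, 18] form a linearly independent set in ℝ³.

There are 4 vectors in a 3-dimensional space, so they cannot be linearly independent.

linearly dependent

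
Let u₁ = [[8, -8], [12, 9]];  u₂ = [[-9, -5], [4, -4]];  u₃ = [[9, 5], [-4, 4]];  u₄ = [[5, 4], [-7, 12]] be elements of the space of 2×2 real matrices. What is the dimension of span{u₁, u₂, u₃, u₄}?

Use coordinates relative to {E₁₁, E₁₂, E₂₁, E₂₂}.
Apply Gaussian elimination to the matrix whose rows are u₁, u₂, u₃, u₄.
The echelon form has 3 nonzero rows, so the rank is 3.

3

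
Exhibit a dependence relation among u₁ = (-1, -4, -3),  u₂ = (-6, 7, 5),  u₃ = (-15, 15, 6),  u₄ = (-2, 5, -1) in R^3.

u₁ + 2u₂ - u₃ + u₄ = 0

Write the vectors as columns of a matrix and find a nonzero vector in its null space.
One solution (up to scaling) is (1, 2, -1, 1).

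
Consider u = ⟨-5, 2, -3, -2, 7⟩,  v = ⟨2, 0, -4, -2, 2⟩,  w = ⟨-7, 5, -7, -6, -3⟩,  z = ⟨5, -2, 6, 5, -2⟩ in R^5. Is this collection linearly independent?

linearly independent

Row-reduce the matrix whose columns are u, v, w, z.
The reduction yields 4 nonzero rows, so the rank is 4.
Since rank = 4 (the number of vectors), the set is linearly independent.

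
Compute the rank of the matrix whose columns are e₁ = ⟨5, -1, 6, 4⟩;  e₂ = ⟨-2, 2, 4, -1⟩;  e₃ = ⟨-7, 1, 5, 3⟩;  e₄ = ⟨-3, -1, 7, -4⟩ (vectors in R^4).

Form the matrix with e₁, e₂, e₃, e₄ as columns and reduce.
The echelon form has 4 nonzero rows, so the rank is 4.

rank 4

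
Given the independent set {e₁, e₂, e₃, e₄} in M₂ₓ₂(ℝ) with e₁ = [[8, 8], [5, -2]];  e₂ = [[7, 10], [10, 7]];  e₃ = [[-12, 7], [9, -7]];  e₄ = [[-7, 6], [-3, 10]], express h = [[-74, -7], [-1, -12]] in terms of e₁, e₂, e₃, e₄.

Work in coordinates with respect to the standard basis {E₁₁, E₁₂, E₂₁, E₂₂}.
Since e₁, e₂, e₃, e₄ are independent, the coefficients expressing h are uniquely determined by a linear system.
The system has the unique solution (c₁, …, c₄) = (-3, -1, 3, 1).

h = -3e₁ - e₂ + 3e₃ + e₄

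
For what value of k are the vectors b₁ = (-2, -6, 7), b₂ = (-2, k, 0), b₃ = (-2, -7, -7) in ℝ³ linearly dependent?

Place the vectors as rows of a 3×3 matrix; dependence ⇔ determinant zero.
Expanding, det = 28*k + 182.
Setting this to zero gives k = -13/2.

k = -13/2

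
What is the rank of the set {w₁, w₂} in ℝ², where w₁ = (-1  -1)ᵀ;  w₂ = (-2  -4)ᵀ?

Put the 2×2 matrix [w₁|w₂] into echelon form.
Exactly 2 pivots survive; hence the rank is 2.

rank 2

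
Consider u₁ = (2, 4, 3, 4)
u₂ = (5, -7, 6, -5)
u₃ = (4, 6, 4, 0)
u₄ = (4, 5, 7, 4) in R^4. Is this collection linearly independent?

Place the vectors as rows of a 4×4 matrix and reduce to echelon form.
The reduction yields 4 nonzero rows, so the rank is 4.
Since rank = 4 (the number of vectors), the set is linearly independent.

linearly independent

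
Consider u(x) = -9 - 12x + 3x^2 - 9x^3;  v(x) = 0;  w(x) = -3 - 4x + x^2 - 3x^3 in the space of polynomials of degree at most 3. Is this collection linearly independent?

linearly dependent

Write each element as a coordinate vector in ℝ⁴ using {1, x, …, x^3}.
One of the vectors is the zero vector, so the set is linearly dependent.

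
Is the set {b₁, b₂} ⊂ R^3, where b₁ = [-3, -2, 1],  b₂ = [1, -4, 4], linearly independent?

linearly independent

Row-reduce the matrix whose columns are b₁, b₂.
The reduction yields 2 nonzero rows, so the rank is 2.
Since rank = 2 (the number of vectors), the set is linearly independent.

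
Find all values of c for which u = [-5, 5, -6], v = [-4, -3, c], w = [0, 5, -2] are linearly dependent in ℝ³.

c = -2

Dependence holds iff the 3×3 matrix [u v w] is singular.
Cofactor expansion gives det = 25*c + 50.
Solving 25*c + 50 = 0 yields c = -2.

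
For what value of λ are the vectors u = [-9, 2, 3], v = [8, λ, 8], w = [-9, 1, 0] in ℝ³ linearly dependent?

Dependence holds iff the 3×3 matrix [u v w] is singular.
Cofactor expansion gives det = 27*λ - 48.
Solving 27*λ - 48 = 0 yields λ = 16/9.

λ = 16/9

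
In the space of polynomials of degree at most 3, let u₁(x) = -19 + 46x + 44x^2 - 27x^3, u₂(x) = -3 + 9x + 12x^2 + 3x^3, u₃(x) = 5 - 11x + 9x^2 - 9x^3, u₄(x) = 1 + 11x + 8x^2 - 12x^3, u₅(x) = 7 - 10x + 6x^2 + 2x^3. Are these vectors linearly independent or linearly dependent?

linearly dependent

Write each element as a coordinate vector in ℝ⁴ using {1, x, …, x^3}.
There are 5 vectors in a 4-dimensional space, so they cannot be linearly independent.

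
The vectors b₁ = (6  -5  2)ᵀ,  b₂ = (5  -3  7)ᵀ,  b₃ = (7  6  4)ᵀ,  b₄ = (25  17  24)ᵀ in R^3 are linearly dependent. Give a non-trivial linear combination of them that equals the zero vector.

b₁ - 2b₂ - 3b₃ + b₄ = 0

Solve the homogeneous system with b₁, b₂, b₃, b₄ as columns by row-reducing the coefficient matrix.
A generator of the null space is (1, -2, -3, 1).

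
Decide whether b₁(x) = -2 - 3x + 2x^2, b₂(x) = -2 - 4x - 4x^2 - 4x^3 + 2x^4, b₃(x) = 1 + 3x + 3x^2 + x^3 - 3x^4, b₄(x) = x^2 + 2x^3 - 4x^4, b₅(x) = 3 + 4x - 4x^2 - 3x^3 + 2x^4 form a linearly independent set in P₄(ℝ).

linearly independent

Take coordinates with respect to the standard basis {1, x, …, x^4}.
The matrix [b₁|b₂|b₃|b₄|b₅] has determinant 110.
A nonzero determinant means the columns are linearly independent.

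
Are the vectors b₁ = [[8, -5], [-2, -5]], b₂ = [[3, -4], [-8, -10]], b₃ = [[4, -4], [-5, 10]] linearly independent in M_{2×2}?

linearly independent

Take coordinates with respect to the standard basis {E₁₁, E₁₂, E₂₁, E₂₂}.
Place the vectors as rows of a 3×4 matrix and reduce to echelon form.
The reduction yields 3 nonzero rows, so the rank is 3.
Since rank = 3 (the number of vectors), the set is linearly independent.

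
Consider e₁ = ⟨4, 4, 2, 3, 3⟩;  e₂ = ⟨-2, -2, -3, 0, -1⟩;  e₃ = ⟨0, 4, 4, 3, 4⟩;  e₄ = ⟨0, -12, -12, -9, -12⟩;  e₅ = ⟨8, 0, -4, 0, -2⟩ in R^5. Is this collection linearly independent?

One vector is a scalar multiple of another, so the set is dependent.

linearly dependent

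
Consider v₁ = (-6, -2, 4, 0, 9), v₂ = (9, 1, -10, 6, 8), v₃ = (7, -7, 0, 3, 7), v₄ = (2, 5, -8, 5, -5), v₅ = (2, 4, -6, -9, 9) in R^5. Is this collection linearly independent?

Form the 5×5 matrix with these as columns; its determinant is -27388.
A nonzero determinant means the columns are linearly independent.

linearly independent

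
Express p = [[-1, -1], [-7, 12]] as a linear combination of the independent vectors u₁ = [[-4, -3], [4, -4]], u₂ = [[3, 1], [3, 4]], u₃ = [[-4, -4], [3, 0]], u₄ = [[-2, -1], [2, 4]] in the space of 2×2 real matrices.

p = -3u₁ - u₂ + 2u₃ + u₄

Take coordinate vectors relative to {E₁₁, E₁₂, E₂₁, E₂₂}.
Solve the system with u₁, u₂, u₃, u₄ as columns and p as the right-hand side.
Row-reducing the augmented matrix gives the unique coefficients (a₁, …, a₄) = (-3, -1, 2, 1).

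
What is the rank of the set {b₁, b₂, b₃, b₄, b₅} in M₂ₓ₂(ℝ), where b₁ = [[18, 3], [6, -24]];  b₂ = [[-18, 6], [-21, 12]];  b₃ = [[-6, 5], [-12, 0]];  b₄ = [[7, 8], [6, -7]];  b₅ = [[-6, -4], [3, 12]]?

Represent each element by its coordinate vector in ℝ⁴.
Row-reduce the 5×4 matrix with these as rows.
The echelon form has 3 nonzero rows, so the rank is 3.
(With 5 elements in a 4-dimensional space the rank is at most 4.)

rank 3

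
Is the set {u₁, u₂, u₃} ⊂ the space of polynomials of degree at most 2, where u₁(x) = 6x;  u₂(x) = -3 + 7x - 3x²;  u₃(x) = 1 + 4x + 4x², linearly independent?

Take coordinates with respect to the standard basis {1, x, x²}.
Place the vectors as rows of a 3×3 matrix and reduce to echelon form.
The reduction yields 3 nonzero rows, so the rank is 3.
Since rank = 3 (the number of vectors), the set is linearly independent.

linearly independent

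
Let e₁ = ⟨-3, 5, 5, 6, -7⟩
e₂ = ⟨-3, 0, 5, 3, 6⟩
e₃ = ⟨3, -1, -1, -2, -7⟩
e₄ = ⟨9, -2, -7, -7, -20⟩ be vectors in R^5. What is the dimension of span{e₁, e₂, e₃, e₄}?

Put the 5×4 matrix [e₁|e₂|e₃|e₄] into echelon form.
There are 3 pivot columns, so rank = 3.

dim = 3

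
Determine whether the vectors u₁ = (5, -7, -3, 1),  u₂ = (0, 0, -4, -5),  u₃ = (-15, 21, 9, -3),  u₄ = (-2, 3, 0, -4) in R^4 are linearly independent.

linearly dependent

One vector is a scalar multiple of another, so the set is dependent.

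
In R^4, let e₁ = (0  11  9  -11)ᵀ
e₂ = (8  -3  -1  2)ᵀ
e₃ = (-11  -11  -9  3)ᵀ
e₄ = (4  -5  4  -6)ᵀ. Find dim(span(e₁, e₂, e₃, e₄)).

4

Row-reduce the 4×4 matrix with these as rows.
There are 4 pivot columns, so rank = 4.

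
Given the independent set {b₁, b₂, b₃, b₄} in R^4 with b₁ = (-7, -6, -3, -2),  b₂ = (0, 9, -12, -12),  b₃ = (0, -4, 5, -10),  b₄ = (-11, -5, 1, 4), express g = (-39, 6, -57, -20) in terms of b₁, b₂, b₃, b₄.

Set up the augmented matrix [b₁ | b₂ | b₃ | b₄ | g] and row-reduce.
The system has the unique solution (α₁, …, α₄) = (4, 3, -2, 1).

g = 4b₁ + 3b₂ - 2b₃ + b₄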